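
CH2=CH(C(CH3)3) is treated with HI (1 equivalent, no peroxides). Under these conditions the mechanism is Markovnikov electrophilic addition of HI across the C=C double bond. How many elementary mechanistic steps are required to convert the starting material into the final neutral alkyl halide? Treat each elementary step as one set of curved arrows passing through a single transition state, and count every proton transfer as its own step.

Step 1: The π electrons of the C=C bond attack a proton of HI; Markovnikov addition places the new C–H on the less-substituted alkene carbon, so the positive charge ends up on the more-substituted carbon — a secondary carbocation. The H–I bond breaks heterolytically, releasing I⁻.
Step 2: A methyl group with its bonding pair migrates from the adjacent tert-butyl carbon to the cationic centre — a 1,2-methyl shift — upgrading the secondary cation to a tertiary one.
Step 3: I⁻ captures the cation: a lone pair on I⁻ fills the empty p orbital, producing the alkyl halide product.
Total: 3 elementary steps.

3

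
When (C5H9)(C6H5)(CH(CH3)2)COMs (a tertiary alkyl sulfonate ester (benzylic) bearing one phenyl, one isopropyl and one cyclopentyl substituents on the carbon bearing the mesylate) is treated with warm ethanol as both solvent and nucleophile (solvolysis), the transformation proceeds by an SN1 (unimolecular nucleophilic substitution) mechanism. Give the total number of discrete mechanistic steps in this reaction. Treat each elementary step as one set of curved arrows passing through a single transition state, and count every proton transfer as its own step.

3

Step 1: Unassisted departure of MsO⁻ (taking the C–O bonding pair) generates a tertiary carbocation.
(No 1,2-shift: no single shift to an adjacent carbon would give a more stable cation.)
Step 2: CH3CH2OH donates an oxygen lone pair into the empty p orbital of the cation, giving a protonated ether (an oxonium ion).
Step 3: Deprotonation of the oxonium oxygen by solvent ethanol yields the neutral ether.
Total: 3 elementary steps.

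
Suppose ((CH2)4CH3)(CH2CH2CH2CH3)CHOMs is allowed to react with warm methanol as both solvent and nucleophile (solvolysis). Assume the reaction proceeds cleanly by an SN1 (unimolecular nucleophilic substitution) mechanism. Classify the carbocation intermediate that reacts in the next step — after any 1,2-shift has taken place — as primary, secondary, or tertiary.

secondary

Step 1: Rate-determining heterolysis of the C–O bond gives MsO⁻ and a secondary carbocation.
No single 1,2-shift to an adjacent carbon would give a more-substituted cation, so no rearrangement occurs.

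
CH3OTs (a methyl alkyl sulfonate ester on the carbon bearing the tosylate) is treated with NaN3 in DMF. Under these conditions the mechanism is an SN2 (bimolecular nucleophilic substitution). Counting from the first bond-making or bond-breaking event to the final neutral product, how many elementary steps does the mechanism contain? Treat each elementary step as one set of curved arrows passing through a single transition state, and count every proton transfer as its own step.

1

Step 1: Backside attack by N3⁻ on the carbon bearing the tosylate: the new C–N bond forms as the C–O bond breaks, with Walden inversion at carbon.
Total: 1 elementary step.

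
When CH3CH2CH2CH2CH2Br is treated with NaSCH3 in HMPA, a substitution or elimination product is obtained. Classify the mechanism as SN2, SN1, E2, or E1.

Conditions: a primary substrate with a strong nucleophile in the polar aprotic solvent HMPA.
These conditions are the textbook signature of the SN2 pathway.
An unhindered substrate with a strong nucleophile in a polar aprotic solvent favours one-step backside displacement.

SN2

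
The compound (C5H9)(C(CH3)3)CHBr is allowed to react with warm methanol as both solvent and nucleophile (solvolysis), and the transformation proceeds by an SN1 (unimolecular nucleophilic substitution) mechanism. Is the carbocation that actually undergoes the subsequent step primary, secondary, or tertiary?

Step 1: Rate-determining heterolysis of the C–Br bond gives Br⁻ and a secondary carbocation.
Step 2: Carbocation rearrangement: a 1,2-hydride shift from the adjacent cyclopentyl carbon converts the initially-formed secondary cation into the more stable tertiary cation.
The cation rearranges from secondary to tertiary via a 1,2-hydride shift from the adjacent cyclopentyl carbon; the tertiary cation is what reacts next.

tertiary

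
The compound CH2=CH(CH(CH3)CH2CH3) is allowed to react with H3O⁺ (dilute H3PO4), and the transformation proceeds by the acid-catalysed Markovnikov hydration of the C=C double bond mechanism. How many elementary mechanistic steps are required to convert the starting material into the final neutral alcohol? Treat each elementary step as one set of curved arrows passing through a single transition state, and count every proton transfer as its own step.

Step 1: The π electrons of the C=C bond attack a proton of H3O⁺; Markovnikov addition places the new C–H on the less-substituted alkene carbon, so the positive charge ends up on the more-substituted carbon — a secondary carbocation. H2O is released.
Step 2: Carbocation rearrangement: a 1,2-hydride shift from the adjacent sec-butyl carbon converts the initially-formed secondary cation into the more stable tertiary cation.
Step 3: Water acts as the nucleophile: an oxygen lone pair bonds to the cationic carbon, giving an oxonium-ion intermediate.
Step 4: Deprotonation of the oxonium ion by a water molecule delivers the neutral alcohol and regenerates the acid catalyst.
Total: 4 elementary steps.

4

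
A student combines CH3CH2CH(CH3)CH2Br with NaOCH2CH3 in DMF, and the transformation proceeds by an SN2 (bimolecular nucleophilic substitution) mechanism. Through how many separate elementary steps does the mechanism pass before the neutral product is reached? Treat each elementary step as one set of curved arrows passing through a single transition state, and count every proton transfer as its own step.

Step 1: The ethoxide nucleophile donates a lone pair from O to the α-carbon in a backside attack; simultaneously the C–Br σ-bond breaks and both of its electrons leave with Br⁻. One concerted step with inversion of configuration.
Total: 1 elementary step.

1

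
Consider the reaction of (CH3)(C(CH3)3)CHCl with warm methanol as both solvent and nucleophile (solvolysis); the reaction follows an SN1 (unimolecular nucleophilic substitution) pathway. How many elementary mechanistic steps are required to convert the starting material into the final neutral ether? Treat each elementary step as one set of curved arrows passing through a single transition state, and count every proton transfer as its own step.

Step 1: Rate-determining heterolysis of the C–Cl bond gives Cl⁻ and a secondary carbocation.
Step 2: Carbocation rearrangement: a 1,2-methyl shift from the adjacent tert-butyl carbon converts the initially-formed secondary cation into the more stable tertiary cation.
Step 3: Nucleophilic capture: the oxygen of CH3OH bonds to the cationic carbon, producing an oxonium-ion intermediate.
Step 4: Deprotonation of the oxonium oxygen by solvent methanol yields the neutral ether.
Total: 4 elementary steps.

4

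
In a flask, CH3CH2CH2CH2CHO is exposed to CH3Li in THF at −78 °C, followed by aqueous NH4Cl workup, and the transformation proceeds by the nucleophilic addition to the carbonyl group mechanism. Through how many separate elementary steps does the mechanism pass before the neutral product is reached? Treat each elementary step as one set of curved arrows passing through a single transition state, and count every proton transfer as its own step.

Step 1: Nucleophilic addition: the carbanion-like carbon of CH3Li adds to the carbonyl carbon, pushing the π(C=O) electron pair onto oxygen and giving a tetrahedral alkoxide.
Step 2: On aqueous NH4Cl workup the alkoxide oxygen is protonated, giving an alcohol.
Total: 2 elementary steps.

2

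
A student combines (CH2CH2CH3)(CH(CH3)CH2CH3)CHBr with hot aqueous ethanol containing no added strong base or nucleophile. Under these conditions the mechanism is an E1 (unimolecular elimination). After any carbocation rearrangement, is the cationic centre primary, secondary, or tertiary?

tertiary

Step 1: Ionisation: the C–Br σ-bond cleaves heterolytically; both bonding electrons depart with Br⁻, leaving a secondary carbocation at the α-carbon.
Step 2: A hydride (H with its bonding pair) migrates from the adjacent sec-butyl carbon to the cationic centre — a 1,2-hydride shift — upgrading the secondary cation to a tertiary one.
The cation rearranges from secondary to tertiary via a 1,2-hydride shift from the adjacent sec-butyl carbon; the tertiary cation is what reacts next.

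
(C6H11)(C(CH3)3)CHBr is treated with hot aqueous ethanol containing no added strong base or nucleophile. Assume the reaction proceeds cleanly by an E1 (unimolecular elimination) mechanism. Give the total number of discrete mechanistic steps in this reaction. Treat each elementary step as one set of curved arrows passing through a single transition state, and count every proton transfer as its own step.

Step 1: Ionisation: the C–Br σ-bond cleaves heterolytically; both bonding electrons depart with Br⁻, leaving a secondary carbocation at the α-carbon.
Step 2: Carbocation rearrangement: a 1,2-hydride shift from the adjacent cyclohexyl carbon converts the initially-formed secondary cation into the more stable tertiary cation.
Step 3: A water (or ethanol) molecule (solvent) deprotonates a β-carbon; as the C–H bond breaks, those electrons form the new alkene π bond.
Total: 3 elementary steps.

3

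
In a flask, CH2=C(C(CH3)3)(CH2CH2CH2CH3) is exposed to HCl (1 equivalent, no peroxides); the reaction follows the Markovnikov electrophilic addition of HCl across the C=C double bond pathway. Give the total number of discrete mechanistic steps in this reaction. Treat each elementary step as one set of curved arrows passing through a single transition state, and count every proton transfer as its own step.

2

Step 1: The π electrons of the C=C bond attack a proton of HCl; Markovnikov addition places the new C–H on the less-substituted alkene carbon, so the positive charge ends up on the more-substituted carbon — a tertiary carbocation. The H–Cl bond breaks heterolytically, releasing Cl⁻.
(No 1,2-shift: no single shift to an adjacent carbon would give a more stable cation.)
Step 2: Nucleophilic attack by Cl⁻ on the carbocation completes the addition, giving R–Cl.
Total: 2 elementary steps.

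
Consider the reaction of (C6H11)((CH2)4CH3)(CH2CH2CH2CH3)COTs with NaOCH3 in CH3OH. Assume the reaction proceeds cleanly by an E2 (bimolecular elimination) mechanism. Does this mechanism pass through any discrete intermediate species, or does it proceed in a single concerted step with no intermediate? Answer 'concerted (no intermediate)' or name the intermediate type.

The strong base CH3O⁻ removes a β-hydrogen; in the same concerted event the electrons of the breaking C–H bond form the new π(C=C) bond and the C–O σ-bond breaks, expelling TsO⁻. Anti-periplanar geometry; one transition state.
All bond changes occur in one transition state; no discrete intermediate is formed.

concerted (no intermediate)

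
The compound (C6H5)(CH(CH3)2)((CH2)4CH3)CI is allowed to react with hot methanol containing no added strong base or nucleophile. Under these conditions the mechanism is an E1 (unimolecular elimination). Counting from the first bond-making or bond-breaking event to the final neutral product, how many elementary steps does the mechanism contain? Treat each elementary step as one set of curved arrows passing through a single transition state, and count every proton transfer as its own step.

Step 1: Ionisation: the C–I σ-bond cleaves heterolytically; both bonding electrons depart with I⁻, leaving a tertiary carbocation at the α-carbon.
(No 1,2-shift: no single shift to an adjacent carbon would give a more stable cation.)
Step 2: A weak base (a methanol molecule from the solvent) removes a proton from a carbon adjacent to the cationic centre; the electrons of that C–H bond become the new π(C=C) bond, giving the alkene.
Total: 2 elementary steps.

2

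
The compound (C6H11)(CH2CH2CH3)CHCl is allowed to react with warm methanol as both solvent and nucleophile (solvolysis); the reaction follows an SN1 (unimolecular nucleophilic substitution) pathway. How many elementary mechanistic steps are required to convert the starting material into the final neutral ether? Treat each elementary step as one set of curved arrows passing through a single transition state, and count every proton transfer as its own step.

Step 1: Ionisation: the C–Cl σ-bond cleaves heterolytically; both bonding electrons depart with Cl⁻, leaving a secondary carbocation at the α-carbon.
Step 2: A 1,2-hydride shift from the adjacent cyclohexyl carbon moves the positive charge from the secondary centre to an adjacent carbon, generating a more stable tertiary carbocation.
Step 3: A lone pair on the oxygen of CH3OH attacks the carbocation, forming a new C–O σ-bond and an oxonium ion.
Step 4: Proton transfer from the O–H of the oxonium ion to a solvent molecule delivers the neutral ether.
Total: 4 elementary steps.

4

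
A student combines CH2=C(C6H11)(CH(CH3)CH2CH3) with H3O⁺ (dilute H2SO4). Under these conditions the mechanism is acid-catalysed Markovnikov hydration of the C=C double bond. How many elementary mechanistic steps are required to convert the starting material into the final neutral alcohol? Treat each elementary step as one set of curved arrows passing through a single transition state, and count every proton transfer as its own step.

3

Step 1: Protonation of the alkene by H3O⁺: the π bond acts as the nucleophile and picks up H⁺, giving the more stable (Markovnikov) tertiary carbocation. H2O is released.
(No 1,2-shift: no single shift to an adjacent carbon would give a more stable cation.)
Step 2: Nucleophilic capture of the cation by H2O produces the protonated alcohol (an oxonium ion).
Step 3: Proton transfer from the O–H of the oxonium ion to H2O completes the catalytic cycle and yields the alcohol.
Total: 3 elementary steps.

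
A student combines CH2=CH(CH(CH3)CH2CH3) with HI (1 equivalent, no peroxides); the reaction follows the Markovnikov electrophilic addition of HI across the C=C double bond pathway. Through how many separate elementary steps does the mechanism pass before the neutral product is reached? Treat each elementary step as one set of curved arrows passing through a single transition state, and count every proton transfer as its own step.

3

Step 1: Protonation of the alkene by HI: the π bond acts as the nucleophile and picks up H⁺, giving the more stable (Markovnikov) secondary carbocation. The H–I bond breaks heterolytically, releasing I⁻.
Step 2: A 1,2-hydride shift from the adjacent sec-butyl carbon moves the positive charge from the secondary centre to an adjacent carbon, generating a more stable tertiary carbocation.
Step 3: I⁻ captures the cation: a lone pair on I⁻ fills the empty p orbital, producing the alkyl halide product.
Total: 3 elementary steps.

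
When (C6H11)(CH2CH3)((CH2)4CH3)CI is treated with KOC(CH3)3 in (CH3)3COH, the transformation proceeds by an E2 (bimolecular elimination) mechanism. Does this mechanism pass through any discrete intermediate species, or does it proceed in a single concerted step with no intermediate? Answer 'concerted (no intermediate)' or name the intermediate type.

concerted (no intermediate)

The strong base (CH3)3CO⁻ removes a β-hydrogen; in the same concerted event the electrons of the breaking C–H bond form the new π(C=C) bond and the C–I σ-bond breaks, expelling I⁻. Anti-periplanar geometry; one transition state.
All bond changes occur in one transition state; no discrete intermediate is formed.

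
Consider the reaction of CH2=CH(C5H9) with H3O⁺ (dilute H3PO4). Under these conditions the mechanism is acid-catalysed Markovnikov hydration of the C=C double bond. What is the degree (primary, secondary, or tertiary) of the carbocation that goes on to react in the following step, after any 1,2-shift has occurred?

tertiary

Step 1: Electrophilic addition begins with the π(C=C) electrons forming a bond to the proton of H3O⁺. Following Markovnikov's rule, the resulting cation is secondary. H2O is released.
Step 2: A hydride (H with its bonding pair) migrates from the adjacent cyclopentyl carbon to the cationic centre — a 1,2-hydride shift — upgrading the secondary cation to a tertiary one.
The cation rearranges from secondary to tertiary via a 1,2-hydride shift from the adjacent cyclopentyl carbon; the tertiary cation is what reacts next.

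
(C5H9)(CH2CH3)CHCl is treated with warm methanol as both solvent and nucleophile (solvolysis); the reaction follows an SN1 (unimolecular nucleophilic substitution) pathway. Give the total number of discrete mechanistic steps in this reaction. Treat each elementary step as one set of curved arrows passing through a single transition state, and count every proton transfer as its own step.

4

Step 1: The C–Cl bond breaks with both electrons going to the chloride; Cl⁻ leaves and a secondary carbocation remains.
Step 2: A 1,2-hydride shift from the adjacent cyclopentyl carbon moves the positive charge from the secondary centre to an adjacent carbon, generating a more stable tertiary carbocation.
Step 3: Nucleophilic capture: the oxygen of CH3OH bonds to the cationic carbon, producing an oxonium-ion intermediate.
Step 4: Proton transfer from the O–H of the oxonium ion to a solvent molecule delivers the neutral ether.
Total: 4 elementary steps.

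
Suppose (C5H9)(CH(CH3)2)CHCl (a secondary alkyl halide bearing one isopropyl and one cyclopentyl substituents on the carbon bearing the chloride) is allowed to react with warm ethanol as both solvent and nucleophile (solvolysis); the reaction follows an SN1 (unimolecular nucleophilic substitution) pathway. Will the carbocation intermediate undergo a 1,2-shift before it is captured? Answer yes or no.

yes

The first-formed carbocation is secondary.
The adjacent isopropyl carbon already bears 2 other carbon substituents and has a hydrogen to migrate; after a 1,2-hydride shift from that carbon the positive charge sits on a tertiary centre.
Tertiary is more stable than secondary, so the shift occurs.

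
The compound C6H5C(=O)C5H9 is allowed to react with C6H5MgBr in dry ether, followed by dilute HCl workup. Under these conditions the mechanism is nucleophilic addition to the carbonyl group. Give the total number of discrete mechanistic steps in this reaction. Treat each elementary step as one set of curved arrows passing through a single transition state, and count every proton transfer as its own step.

Step 1: A lone pair / filled orbital on the carbanion-like carbon of C6H5MgBr attacks the electrophilic carbonyl carbon; the π(C=O) electrons shift onto oxygen, producing a tetrahedral alkoxide intermediate.
Step 2: On dilute HCl workup the alkoxide oxygen is protonated, giving an alcohol.
Total: 2 elementary steps.

2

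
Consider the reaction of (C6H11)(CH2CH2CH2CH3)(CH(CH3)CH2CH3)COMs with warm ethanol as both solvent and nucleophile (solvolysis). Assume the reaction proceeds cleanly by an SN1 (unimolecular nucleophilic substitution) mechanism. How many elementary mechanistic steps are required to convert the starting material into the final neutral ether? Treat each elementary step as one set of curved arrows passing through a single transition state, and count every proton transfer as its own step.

Step 1: Unassisted departure of MsO⁻ (taking the C–O bonding pair) generates a tertiary carbocation.
(No 1,2-shift: no single shift to an adjacent carbon would give a more stable cation.)
Step 2: CH3CH2OH donates an oxygen lone pair into the empty p orbital of the cation, giving a protonated ether (an oxonium ion).
Step 3: Deprotonation of the oxonium oxygen by solvent ethanol yields the neutral ether.
Total: 3 elementary steps.

3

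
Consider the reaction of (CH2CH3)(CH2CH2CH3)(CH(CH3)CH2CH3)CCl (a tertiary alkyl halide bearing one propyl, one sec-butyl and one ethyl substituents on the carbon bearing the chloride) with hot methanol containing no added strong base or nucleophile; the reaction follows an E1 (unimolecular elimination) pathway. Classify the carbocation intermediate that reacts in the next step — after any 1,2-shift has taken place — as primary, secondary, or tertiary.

Step 1: Rate-determining heterolysis of the C–Cl bond gives Cl⁻ and a tertiary carbocation.
No single 1,2-shift to an adjacent carbon would give a more-substituted cation, so no rearrangement occurs.

tertiary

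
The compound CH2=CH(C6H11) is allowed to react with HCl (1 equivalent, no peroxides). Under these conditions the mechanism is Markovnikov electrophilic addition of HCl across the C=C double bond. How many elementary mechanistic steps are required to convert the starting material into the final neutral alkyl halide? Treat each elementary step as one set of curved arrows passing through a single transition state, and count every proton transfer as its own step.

Step 1: Protonation of the alkene by HCl: the π bond acts as the nucleophile and picks up H⁺, giving the more stable (Markovnikov) secondary carbocation. The H–Cl bond breaks heterolytically, releasing Cl⁻.
Step 2: A hydride (H with its bonding pair) migrates from the adjacent cyclohexyl carbon to the cationic centre — a 1,2-hydride shift — upgrading the secondary cation to a tertiary one.
Step 3: Nucleophilic attack by Cl⁻ on the carbocation completes the addition, giving R–Cl.
Total: 3 elementary steps.

3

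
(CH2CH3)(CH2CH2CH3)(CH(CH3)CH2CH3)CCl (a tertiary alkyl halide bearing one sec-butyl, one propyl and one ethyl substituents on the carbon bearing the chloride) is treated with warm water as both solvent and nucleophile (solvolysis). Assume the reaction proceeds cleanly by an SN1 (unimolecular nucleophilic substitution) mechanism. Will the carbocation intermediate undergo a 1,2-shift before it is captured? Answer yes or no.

no

The first-formed carbocation is tertiary.
No single 1,2-shift to an adjacent carbon would produce a more-substituted cation than the one already present, so no rearrangement occurs.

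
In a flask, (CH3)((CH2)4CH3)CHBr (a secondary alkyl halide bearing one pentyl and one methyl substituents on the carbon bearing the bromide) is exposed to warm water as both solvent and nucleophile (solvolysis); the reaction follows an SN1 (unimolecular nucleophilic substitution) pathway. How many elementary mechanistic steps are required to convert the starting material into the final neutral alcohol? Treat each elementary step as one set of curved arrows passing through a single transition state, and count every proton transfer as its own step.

3

Step 1: Ionisation: the C–Br σ-bond cleaves heterolytically; both bonding electrons depart with Br⁻, leaving a secondary carbocation at the α-carbon.
(No 1,2-shift: no single shift to an adjacent carbon would give a more stable cation.)
Step 2: Nucleophilic capture: the oxygen of H2O bonds to the cationic carbon, producing an oxonium-ion intermediate.
Step 3: A second solvent molecule removes the proton on oxygen, giving the neutral alcohol product.
Total: 3 elementary steps.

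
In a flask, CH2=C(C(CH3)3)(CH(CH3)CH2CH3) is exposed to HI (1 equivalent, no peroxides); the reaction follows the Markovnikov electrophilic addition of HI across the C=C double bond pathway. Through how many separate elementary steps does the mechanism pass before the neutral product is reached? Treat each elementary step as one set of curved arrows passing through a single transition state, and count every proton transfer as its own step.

2

Step 1: Protonation of the alkene by HI: the π bond acts as the nucleophile and picks up H⁺, giving the more stable (Markovnikov) tertiary carbocation. The H–I bond breaks heterolytically, releasing I⁻.
(No 1,2-shift: no single shift to an adjacent carbon would give a more stable cation.)
Step 2: I⁻ captures the cation: a lone pair on I⁻ fills the empty p orbital, producing the alkyl halide product.
Total: 2 elementary steps.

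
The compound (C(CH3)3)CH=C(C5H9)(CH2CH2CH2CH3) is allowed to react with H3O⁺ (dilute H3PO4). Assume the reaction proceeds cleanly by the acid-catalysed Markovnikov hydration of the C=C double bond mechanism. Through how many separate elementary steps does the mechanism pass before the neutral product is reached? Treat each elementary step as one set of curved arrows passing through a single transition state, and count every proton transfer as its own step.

Step 1: The π electrons of the C=C bond attack a proton of H3O⁺; Markovnikov addition places the new C–H on the less-substituted alkene carbon, so the positive charge ends up on the more-substituted carbon — a tertiary carbocation. H2O is released.
(No 1,2-shift: no single shift to an adjacent carbon would give a more stable cation.)
Step 2: Nucleophilic capture of the cation by H2O produces the protonated alcohol (an oxonium ion).
Step 3: Proton transfer from the O–H of the oxonium ion to H2O completes the catalytic cycle and yields the alcohol.
Total: 3 elementary steps.

3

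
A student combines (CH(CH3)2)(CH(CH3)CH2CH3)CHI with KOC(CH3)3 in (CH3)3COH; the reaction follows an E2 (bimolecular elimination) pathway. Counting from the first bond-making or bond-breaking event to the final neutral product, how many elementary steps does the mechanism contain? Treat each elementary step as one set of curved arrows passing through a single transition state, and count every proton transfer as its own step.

1

Step 1: Concerted anti-periplanar elimination: (CH3)3CO⁻ abstracts a β-H while I⁻ leaves, and the C–H electrons become the new C=C π bond — all in a single transition state.
Total: 1 elementary step.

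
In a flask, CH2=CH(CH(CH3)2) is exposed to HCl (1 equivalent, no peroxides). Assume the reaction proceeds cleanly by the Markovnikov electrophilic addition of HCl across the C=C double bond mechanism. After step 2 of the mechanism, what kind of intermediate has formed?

tertiary carbocation

Step 1: Protonation of the alkene by HCl: the π bond acts as the nucleophile and picks up H⁺, giving the more stable (Markovnikov) secondary carbocation. The H–Cl bond breaks heterolytically, releasing Cl⁻.
Step 2: Carbocation rearrangement: a 1,2-hydride shift from the adjacent isopropyl carbon converts the initially-formed secondary cation into the more stable tertiary cation.
After step 2 the species present is a tertiary carbocation.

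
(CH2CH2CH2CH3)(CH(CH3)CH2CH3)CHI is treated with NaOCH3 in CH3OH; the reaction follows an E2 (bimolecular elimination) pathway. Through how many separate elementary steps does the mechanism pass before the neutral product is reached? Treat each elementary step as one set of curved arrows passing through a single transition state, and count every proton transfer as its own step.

Step 1: In one step, CH3O⁻ pulls off a β-proton, the C–I bond cleaves, and a C=C double bond forms between the α- and β-carbons (E2, anti elimination).
Total: 1 elementary step.

1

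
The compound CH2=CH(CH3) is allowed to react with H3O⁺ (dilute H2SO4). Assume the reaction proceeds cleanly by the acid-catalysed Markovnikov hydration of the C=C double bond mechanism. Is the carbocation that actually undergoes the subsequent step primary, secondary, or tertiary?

secondary

Step 1: Protonation of the alkene by H3O⁺: the π bond acts as the nucleophile and picks up H⁺, giving the more stable (Markovnikov) secondary carbocation. H2O is released.
No single 1,2-shift to an adjacent carbon would give a more-substituted cation, so no rearrangement occurs.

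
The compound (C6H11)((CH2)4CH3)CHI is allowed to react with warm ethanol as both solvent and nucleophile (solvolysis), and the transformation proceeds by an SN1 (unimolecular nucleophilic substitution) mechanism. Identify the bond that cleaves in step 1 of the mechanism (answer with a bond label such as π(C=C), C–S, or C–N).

Step 1: Ionisation: the C–I σ-bond cleaves heterolytically; both bonding electrons depart with I⁻, leaving a secondary carbocation at the α-carbon.
The bond broken in this step is the C–I bond.

C–I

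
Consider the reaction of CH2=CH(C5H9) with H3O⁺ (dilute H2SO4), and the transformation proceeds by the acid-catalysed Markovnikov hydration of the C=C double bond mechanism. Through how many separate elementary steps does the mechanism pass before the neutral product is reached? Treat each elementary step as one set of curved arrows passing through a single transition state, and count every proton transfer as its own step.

4

Step 1: Protonation of the alkene by H3O⁺: the π bond acts as the nucleophile and picks up H⁺, giving the more stable (Markovnikov) secondary carbocation. H2O is released.
Step 2: A 1,2-hydride shift from the adjacent cyclopentyl carbon moves the positive charge from the secondary centre to an adjacent carbon, generating a more stable tertiary carbocation.
Step 3: A lone pair on the oxygen of H2O attacks the carbocation, forming a C–O bond and an oxonium ion (a protonated alcohol).
Step 4: H2O removes a proton from the oxonium oxygen, regenerating H3O⁺ and giving the neutral alcohol.
Total: 4 elementary steps.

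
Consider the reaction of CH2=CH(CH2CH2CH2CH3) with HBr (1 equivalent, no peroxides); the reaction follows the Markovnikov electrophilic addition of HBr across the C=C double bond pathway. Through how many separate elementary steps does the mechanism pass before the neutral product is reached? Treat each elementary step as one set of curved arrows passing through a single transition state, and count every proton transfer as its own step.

Step 1: The π electrons of the C=C bond attack a proton of HBr; Markovnikov addition places the new C–H on the less-substituted alkene carbon, so the positive charge ends up on the more-substituted carbon — a secondary carbocation. The H–Br bond breaks heterolytically, releasing Br⁻.
(No 1,2-shift: no single shift to an adjacent carbon would give a more stable cation.)
Step 2: Br⁻ captures the cation: a lone pair on Br⁻ fills the empty p orbital, producing the alkyl halide product.
Total: 2 elementary steps.

2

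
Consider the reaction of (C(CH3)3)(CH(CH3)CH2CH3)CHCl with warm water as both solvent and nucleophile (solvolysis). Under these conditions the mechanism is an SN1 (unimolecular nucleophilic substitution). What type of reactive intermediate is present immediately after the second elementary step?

Step 1: Ionisation: the C–Cl σ-bond cleaves heterolytically; both bonding electrons depart with Cl⁻, leaving a secondary carbocation at the α-carbon.
Step 2: A hydride (H with its bonding pair) migrates from the adjacent sec-butyl carbon to the cationic centre — a 1,2-hydride shift — upgrading the secondary cation to a tertiary one.
After step 2 the species present is a tertiary carbocation.

tertiary carbocation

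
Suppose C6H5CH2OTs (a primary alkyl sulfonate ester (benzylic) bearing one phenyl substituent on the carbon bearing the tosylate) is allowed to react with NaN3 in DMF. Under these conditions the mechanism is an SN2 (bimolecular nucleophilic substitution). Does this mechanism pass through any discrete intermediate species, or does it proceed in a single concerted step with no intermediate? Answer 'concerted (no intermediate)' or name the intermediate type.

Backside attack by N3⁻ on the carbon bearing the tosylate: the new C–N bond forms as the C–O bond breaks, with Walden inversion at carbon.
All bond changes occur in one transition state; no discrete intermediate is formed.

concerted (no intermediate)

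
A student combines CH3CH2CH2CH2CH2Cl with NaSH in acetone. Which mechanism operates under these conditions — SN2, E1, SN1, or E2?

Conditions: a primary substrate with a strong nucleophile in the polar aprotic solvent acetone.
These conditions are the textbook signature of the SN2 pathway.
An unhindered substrate with a strong nucleophile in a polar aprotic solvent favours one-step backside displacement.

SN2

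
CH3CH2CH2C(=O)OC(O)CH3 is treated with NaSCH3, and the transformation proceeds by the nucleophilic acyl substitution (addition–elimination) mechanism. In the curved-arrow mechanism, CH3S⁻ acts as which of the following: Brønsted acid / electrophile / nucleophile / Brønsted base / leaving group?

nucleophile

Step 1: CH3S⁻ adds to the carbonyl carbon; the C=O π electrons shift onto oxygen and a tetrahedral alkoxide intermediate forms.
CH3S⁻ donates an electron pair to form a new σ-bond to carbon — it is the nucleophile.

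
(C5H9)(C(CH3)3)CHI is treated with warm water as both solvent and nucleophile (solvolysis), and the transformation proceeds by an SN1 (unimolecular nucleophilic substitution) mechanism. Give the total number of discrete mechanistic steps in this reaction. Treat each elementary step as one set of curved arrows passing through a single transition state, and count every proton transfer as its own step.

Step 1: Unassisted departure of I⁻ (taking the C–I bonding pair) generates a secondary carbocation.
Step 2: A 1,2-hydride shift from the adjacent cyclopentyl carbon moves the positive charge from the secondary centre to an adjacent carbon, generating a more stable tertiary carbocation.
Step 3: A lone pair on the oxygen of H2O attacks the carbocation, forming a new C–O σ-bond and an oxonium ion.
Step 4: Proton transfer from the O–H of the oxonium ion to a solvent molecule delivers the neutral alcohol.
Total: 4 elementary steps.

4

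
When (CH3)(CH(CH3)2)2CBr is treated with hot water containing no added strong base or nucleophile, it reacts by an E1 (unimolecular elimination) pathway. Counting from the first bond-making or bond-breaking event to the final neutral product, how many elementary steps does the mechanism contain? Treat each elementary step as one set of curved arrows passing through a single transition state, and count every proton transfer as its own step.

2

Step 1: Ionisation: the C–Br σ-bond cleaves heterolytically; both bonding electrons depart with Br⁻, leaving a tertiary carbocation at the α-carbon.
(No 1,2-shift: no single shift to an adjacent carbon would give a more stable cation.)
Step 2: A weak base (a water molecule from the solvent) removes a proton from a carbon adjacent to the cationic centre; the electrons of that C–H bond become the new π(C=C) bond, giving the alkene.
Total: 2 elementary steps.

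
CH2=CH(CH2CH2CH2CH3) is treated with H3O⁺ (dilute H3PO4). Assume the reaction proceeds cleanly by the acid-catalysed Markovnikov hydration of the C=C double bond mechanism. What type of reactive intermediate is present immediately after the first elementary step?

Step 1: Electrophilic addition begins with the π(C=C) electrons forming a bond to the proton of H3O⁺. Following Markovnikov's rule, the resulting cation is secondary. H2O is released.
After step 1 the species present is a secondary carbocation.

secondary carbocation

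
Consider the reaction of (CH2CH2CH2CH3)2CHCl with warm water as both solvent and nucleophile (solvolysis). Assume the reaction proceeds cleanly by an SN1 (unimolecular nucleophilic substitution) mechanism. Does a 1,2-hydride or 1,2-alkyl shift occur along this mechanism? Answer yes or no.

The first-formed carbocation is secondary.
No single 1,2-shift to an adjacent carbon would produce a more-substituted cation than the one already present, so no rearrangement occurs.

no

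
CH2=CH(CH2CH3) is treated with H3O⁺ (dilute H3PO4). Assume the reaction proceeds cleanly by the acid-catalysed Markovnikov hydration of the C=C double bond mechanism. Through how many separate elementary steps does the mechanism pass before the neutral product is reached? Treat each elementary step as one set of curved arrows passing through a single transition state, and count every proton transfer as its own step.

3

Step 1: Electrophilic addition begins with the π(C=C) electrons forming a bond to the proton of H3O⁺. Following Markovnikov's rule, the resulting cation is secondary. H2O is released.
(No 1,2-shift: no single shift to an adjacent carbon would give a more stable cation.)
Step 2: Water acts as the nucleophile: an oxygen lone pair bonds to the cationic carbon, giving an oxonium-ion intermediate.
Step 3: Deprotonation of the oxonium ion by a water molecule delivers the neutral alcohol and regenerates the acid catalyst.
Total: 3 elementary steps.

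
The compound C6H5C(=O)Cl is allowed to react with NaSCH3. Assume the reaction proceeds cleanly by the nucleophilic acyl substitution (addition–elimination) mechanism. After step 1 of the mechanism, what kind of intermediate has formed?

tetrahedral intermediate

Step 1: CH3S⁻ adds to the carbonyl carbon; the C=O π electrons shift onto oxygen and a tetrahedral alkoxide intermediate forms.
After step 1 the species present is a tetrahedral intermediate.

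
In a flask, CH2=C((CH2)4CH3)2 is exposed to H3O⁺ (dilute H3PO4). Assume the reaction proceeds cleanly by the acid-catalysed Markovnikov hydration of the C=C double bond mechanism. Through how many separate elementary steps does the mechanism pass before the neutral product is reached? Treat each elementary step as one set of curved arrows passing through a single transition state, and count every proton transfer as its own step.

3

Step 1: Electrophilic addition begins with the π(C=C) electrons forming a bond to the proton of H3O⁺. Following Markovnikov's rule, the resulting cation is tertiary. H2O is released.
(No 1,2-shift: no single shift to an adjacent carbon would give a more stable cation.)
Step 2: Nucleophilic capture of the cation by H2O produces the protonated alcohol (an oxonium ion).
Step 3: Proton transfer from the O–H of the oxonium ion to H2O completes the catalytic cycle and yields the alcohol.
Total: 3 elementary steps.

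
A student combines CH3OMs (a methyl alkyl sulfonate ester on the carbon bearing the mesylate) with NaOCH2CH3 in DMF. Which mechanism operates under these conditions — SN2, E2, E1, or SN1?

Conditions: a methyl substrate with a strong nucleophile in the polar aprotic solvent DMF.
These conditions are the textbook signature of the SN2 pathway.
An unhindered substrate with a strong nucleophile in a polar aprotic solvent favours one-step backside displacement.

SN2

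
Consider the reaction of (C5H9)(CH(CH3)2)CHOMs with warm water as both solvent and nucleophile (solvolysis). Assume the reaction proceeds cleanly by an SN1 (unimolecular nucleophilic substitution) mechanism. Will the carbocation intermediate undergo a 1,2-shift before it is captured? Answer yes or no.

The first-formed carbocation is secondary.
The adjacent cyclopentyl carbon already bears 2 other carbon substituents and has a hydrogen to migrate; after a 1,2-hydride shift from that carbon the positive charge sits on a tertiary centre.
Tertiary is more stable than secondary, so the shift occurs.

yes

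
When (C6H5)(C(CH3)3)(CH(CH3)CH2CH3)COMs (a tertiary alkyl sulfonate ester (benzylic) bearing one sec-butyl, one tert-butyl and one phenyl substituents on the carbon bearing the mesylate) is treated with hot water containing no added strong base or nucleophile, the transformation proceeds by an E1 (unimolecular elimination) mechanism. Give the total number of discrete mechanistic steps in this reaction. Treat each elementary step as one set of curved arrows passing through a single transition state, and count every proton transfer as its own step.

Step 1: Ionisation: the C–O σ-bond cleaves heterolytically; both bonding electrons depart with MsO⁻, leaving a tertiary carbocation at the α-carbon.
(No 1,2-shift: no single shift to an adjacent carbon would give a more stable cation.)
Step 2: Loss of a β-proton to a water molecule of the solvent: the C–H bonding pair collapses toward the cationic carbon to form the C=C π bond, yielding the alkene.
Total: 2 elementary steps.

2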